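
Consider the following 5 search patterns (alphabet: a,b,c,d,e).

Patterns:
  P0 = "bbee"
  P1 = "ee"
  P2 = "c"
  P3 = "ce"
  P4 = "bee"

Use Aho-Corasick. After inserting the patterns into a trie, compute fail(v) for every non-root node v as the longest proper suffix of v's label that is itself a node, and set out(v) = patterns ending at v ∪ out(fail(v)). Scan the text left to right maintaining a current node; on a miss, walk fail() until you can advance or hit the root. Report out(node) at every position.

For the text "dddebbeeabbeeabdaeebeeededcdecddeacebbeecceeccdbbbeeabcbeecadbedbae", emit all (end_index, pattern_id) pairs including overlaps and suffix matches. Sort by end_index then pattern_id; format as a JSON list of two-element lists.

Build automaton:
Trie (insert patterns):
  n0 'ε': b→1 c→7 e→5
  n1 'b': b→2 e→9
  n2 'bb': e→3
  n3 'bbe': e→4
  n4 'bbee': ·  ←P0
  n5 'e': e→6
  n6 'ee': ·  ←P1
  n7 'c': e→8  ←P2
  n8 'ce': ·  ←P3
  n9 'be': e→10
  n10 'bee': ·  ←P4

Failure links (BFS by depth):
  n1('b'): parent n0 fail=0; on 'b' 0 → fail=0;  out ∅∪∅=∅
  n5('e'): parent n0 fail=0; on 'e' 0 → fail=0;  out ∅∪∅=∅
  n7('c'): parent n0 fail=0; on 'c' 0 → fail=0;  out {2}∪∅={2}
  n2('bb'): parent n1 fail=0; on 'b' 0 → fail=1;  out ∅∪∅=∅
  n6('ee'): parent n5 fail=0; on 'e' 0 → fail=5;  out {1}∪∅={1}
  n8('ce'): parent n7 fail=0; on 'e' 0 → fail=5;  out {3}∪∅={3}
  n9('be'): parent n1 fail=0; on 'e' 0 → fail=5;  out ∅∪∅=∅
  n3('bbe'): parent n2 fail=1; on 'e' 1 → fail=9;  out ∅∪∅=∅
  n10('bee'): parent n9 fail=5; on 'e' 5 → fail=6;  out {4}∪{1}={1,4}
  n4('bbee'): parent n3 fail=9; on 'e' 9 → fail=10;  out {0}∪{1,4}={0,1,4}

Text stream:
pos 0 'd': at 0
pos 1 'd': at 0
pos 2 'd': at 0
pos 3 'e': at 5
pos 4 'b': at 1 (fail-walked)
pos 5 'b': at 2
pos 6 'e': at 3
pos 7 'e': at 4  emit P0@[4:7],P1@[6:7],P4@[5:7]
pos 8 'a': at 0 (fail-walked)
pos 9 'b': at 1
pos 10 'b': at 2
pos 11 'e': at 3
pos 12 'e': at 4  emit P0@[9:12],P1@[11:12],P4@[10:12]
pos 13 'a': at 0 (fail-walked)
pos 14 'b': at 1
pos 15 'd': at 0 (fail-walked)
pos 16 'a': at 0
pos 17 'e': at 5
pos 18 'e': at 6  emit P1@[17:18]
pos 19 'b': at 1 (fail-walked)
pos 20 'e': at 9
pos 21 'e': at 10  emit P1@[20:21],P4@[19:21]
pos 22 'e': at 6 (fail-walked)  emit P1@[21:22]
pos 23 'd': at 0 (fail-walked)
pos 24 'e': at 5
pos 25 'd': at 0 (fail-walked)
pos 26 'c': at 7  emit P2@[26:26]
pos 27 'd': at 0 (fail-walked)
pos 28 'e': at 5
pos 29 'c': at 7 (fail-walked)  emit P2@[29:29]
pos 30 'd': at 0 (fail-walked)
pos 31 'd': at 0
pos 32 'e': at 5
pos 33 'a': at 0 (fail-walked)
pos 34 'c': at 7  emit P2@[34:34]
pos 35 'e': at 8  emit P3@[34:35]
pos 36 'b': at 1 (fail-walked)
pos 37 'b': at 2
pos 38 'e': at 3
pos 39 'e': at 4  emit P0@[36:39],P1@[38:39],P4@[37:39]
pos 40 'c': at 7 (fail-walked)  emit P2@[40:40]
pos 41 'c': at 7 (fail-walked)  emit P2@[41:41]
pos 42 'e': at 8  emit P3@[41:42]
pos 43 'e': at 6 (fail-walked)  emit P1@[42:43]
pos 44 'c': at 7 (fail-walked)  emit P2@[44:44]
pos 45 'c': at 7 (fail-walked)  emit P2@[45:45]
pos 46 'd': at 0 (fail-walked)
pos 47 'b': at 1
pos 48 'b': at 2
pos 49 'b': at 2 (fail-walked)
pos 50 'e': at 3
pos 51 'e': at 4  emit P0@[48:51],P1@[50:51],P4@[49:51]
pos 52 'a': at 0 (fail-walked)
pos 53 'b': at 1
pos 54 'c': at 7 (fail-walked)  emit P2@[54:54]
pos 55 'b': at 1 (fail-walked)
pos 56 'e': at 9
pos 57 'e': at 10  emit P1@[56:57],P4@[55:57]
pos 58 'c': at 7 (fail-walked)  emit P2@[58:58]
pos 59 'a': at 0 (fail-walked)
pos 60 'd': at 0
pos 61 'b': at 1
pos 62 'e': at 9
pos 63 'd': at 0 (fail-walked)
pos 64 'b': at 1
pos 65 'a': at 0 (fail-walked)
pos 66 'e': at 5

Matches: [[7,0],[7,1],[7,4],[12,0],[12,1],[12,4],[18,1],[21,1],[21,4],[22,1],[26,2],[29,2],[34,2],[35,3],[39,0],[39,1],[39,4],[40,2],[41,2],[42,3],[43,1],[44,2],[45,2],[51,0],[51,1],[51,4],[54,2],[57,1],[57,4],[58,2]]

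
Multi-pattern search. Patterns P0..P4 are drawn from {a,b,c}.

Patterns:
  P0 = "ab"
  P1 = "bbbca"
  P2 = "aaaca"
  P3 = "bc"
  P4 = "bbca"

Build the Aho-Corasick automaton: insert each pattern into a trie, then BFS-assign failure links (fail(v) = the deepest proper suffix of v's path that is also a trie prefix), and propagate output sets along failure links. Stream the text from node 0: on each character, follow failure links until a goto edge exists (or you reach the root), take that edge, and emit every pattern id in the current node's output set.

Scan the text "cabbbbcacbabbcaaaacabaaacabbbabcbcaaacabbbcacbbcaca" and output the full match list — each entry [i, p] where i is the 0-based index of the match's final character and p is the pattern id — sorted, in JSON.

Construct AC machine:
Trie nodes:
  n0 'ε': a→1 b→3
  n1 'a': a→8 b→2
  n2 'ab': ·  ←P0
  n3 'b': b→4 c→12
  n4 'bb': b→5 c→13
  n5 'bbb': c→6
  n6 'bbbc': a→7
  n7 'bbbca': ·  ←P1
  n8 'aa': a→9
  n9 'aaa': c→10
  n10 'aaac': a→11
  n11 'aaaca': ·  ←P2
  n12 'bc': ·  ←P3
  n13 'bbc': a→14
  n14 'bbca': ·  ←P4

BFS fail/out derivation:
  n1('a'): parent n0 fail=0; on 'a' 0 → fail=0;  out ∅∪∅=∅
  n3('b'): parent n0 fail=0; on 'b' 0 → fail=0;  out ∅∪∅=∅
  n2('ab'): parent n1 fail=0; on 'b' 0 → fail=3;  out {0}∪∅={0}
  n4('bb'): parent n3 fail=0; on 'b' 0 → fail=3;  out ∅∪∅=∅
  n8('aa'): parent n1 fail=0; on 'a' 0 → fail=1;  out ∅∪∅=∅
  n12('bc'): parent n3 fail=0; on 'c' 0 → fail=0;  out {3}∪∅={3}
  n5('bbb'): parent n4 fail=3; on 'b' 3 → fail=4;  out ∅∪∅=∅
  n9('aaa'): parent n8 fail=1; on 'a' 1 → fail=8;  out ∅∪∅=∅
  n13('bbc'): parent n4 fail=3; on 'c' 3 → fail=12;  out ∅∪{3}={3}
  n6('bbbc'): parent n5 fail=4; on 'c' 4 → fail=13;  out ∅∪{3}={3}
  n10('aaac'): parent n9 fail=8; on 'c' 8→1→0 → fail=0;  out ∅∪∅=∅
  n14('bbca'): parent n13 fail=12; on 'a' 12→0 → fail=1;  out {4}∪∅={4}
  n7('bbbca'): parent n6 fail=13; on 'a' 13 → fail=14;  out {1}∪{4}={1,4}
  n11('aaaca'): parent n10 fail=0; on 'a' 0 → fail=1;  out {2}∪∅={2}

Scan:
[0] read 'c'  n0⇒n0
[1] read 'a'  n0⇒n1
[2] read 'b'  n1⇒n2  → match P0@[1:2]
[3] read 'b'  n2⇒n4 (fail-walked)
[4] read 'b'  n4⇒n5
[5] read 'b'  n5⇒n5 (fail-walked)
[6] read 'c'  n5⇒n6  → match P3@[5:6]
[7] read 'a'  n6⇒n7  → match P1@[3:7],P4@[4:7]
[8] read 'c'  n7⇒n0 (fail-walked)
[9] read 'b'  n0⇒n3
[10] read 'a'  n3⇒n1 (fail-walked)
[11] read 'b'  n1⇒n2  → match P0@[10:11]
[12] read 'b'  n2⇒n4 (fail-walked)
[13] read 'c'  n4⇒n13  → match P3@[12:13]
[14] read 'a'  n13⇒n14  → match P4@[11:14]
[15] read 'a'  n14⇒n8 (fail-walked)
[16] read 'a'  n8⇒n9
[17] read 'a'  n9⇒n9 (fail-walked)
[18] read 'c'  n9⇒n10
[19] read 'a'  n10⇒n11  → match P2@[15:19]
[20] read 'b'  n11⇒n2 (fail-walked)  → match P0@[19:20]
[21] read 'a'  n2⇒n1 (fail-walked)
[22] read 'a'  n1⇒n8
[23] read 'a'  n8⇒n9
[24] read 'c'  n9⇒n10
[25] read 'a'  n10⇒n11  → match P2@[21:25]
[26] read 'b'  n11⇒n2 (fail-walked)  → match P0@[25:26]
[27] read 'b'  n2⇒n4 (fail-walked)
[28] read 'b'  n4⇒n5
[29] read 'a'  n5⇒n1 (fail-walked)
[30] read 'b'  n1⇒n2  → match P0@[29:30]
[31] read 'c'  n2⇒n12 (fail-walked)  → match P3@[30:31]
[32] read 'b'  n12⇒n3 (fail-walked)
[33] read 'c'  n3⇒n12  → match P3@[32:33]
[34] read 'a'  n12⇒n1 (fail-walked)
[35] read 'a'  n1⇒n8
[36] read 'a'  n8⇒n9
[37] read 'c'  n9⇒n10
[38] read 'a'  n10⇒n11  → match P2@[34:38]
[39] read 'b'  n11⇒n2 (fail-walked)  → match P0@[38:39]
[40] read 'b'  n2⇒n4 (fail-walked)
[41] read 'b'  n4⇒n5
[42] read 'c'  n5⇒n6  → match P3@[41:42]
[43] read 'a'  n6⇒n7  → match P1@[39:43],P4@[40:43]
[44] read 'c'  n7⇒n0 (fail-walked)
[45] read 'b'  n0⇒n3
[46] read 'b'  n3⇒n4
[47] read 'c'  n4⇒n13  → match P3@[46:47]
[48] read 'a'  n13⇒n14  → match P4@[45:48]
[49] read 'c'  n14⇒n0 (fail-walked)
[50] read 'a'  n0⇒n1

All matches (sorted): [[2,0],[6,3],[7,1],[7,4],[11,0],[13,3],[14,4],[19,2],[20,0],[25,2],[26,0],[30,0],[31,3],[33,3],[38,2],[39,0],[42,3],[43,1],[43,4],[47,3],[48,4]]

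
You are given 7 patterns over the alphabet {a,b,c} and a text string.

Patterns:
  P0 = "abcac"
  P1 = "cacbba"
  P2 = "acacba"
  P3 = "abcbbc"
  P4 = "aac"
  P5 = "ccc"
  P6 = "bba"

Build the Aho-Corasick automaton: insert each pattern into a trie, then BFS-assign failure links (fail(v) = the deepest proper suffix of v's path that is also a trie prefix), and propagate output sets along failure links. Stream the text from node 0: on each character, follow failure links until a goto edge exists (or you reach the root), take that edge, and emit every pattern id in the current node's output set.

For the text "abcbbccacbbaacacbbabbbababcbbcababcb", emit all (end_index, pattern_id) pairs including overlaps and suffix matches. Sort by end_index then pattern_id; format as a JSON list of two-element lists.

Build:
Trie nodes:
  0='ε' goto a→1 b→24 c→6
  1='a' goto a→20 b→2 c→12
  2='ab' goto c→3
  3='abc' goto a→4 b→17
  4='abca' goto c→5
  5='abcac' goto ·  ←P0
  6='c' goto a→7 c→22
  7='ca' goto c→8
  8='cac' goto b→9
  9='cacb' goto b→10
  10='cacbb' goto a→11
  11='cacbba' goto ·  ←P1
  12='ac' goto a→13
  13='aca' goto c→14
  14='acac' goto b→15
  15='acacb' goto a→16
  16='acacba' goto ·  ←P2
  17='abcb' goto b→18
  18='abcbb' goto c→19
  19='abcbbc' goto ·  ←P3
  20='aa' goto c→21
  21='aac' goto ·  ←P4
  22='cc' goto c→23
  23='ccc' goto ·  ←P5
  24='b' goto b→25
  25='bb' goto a→26
  26='bba' goto ·  ←P6

Failure links (BFS by depth):
  fail(1) 'a': from fail(0)=0 chase 'a': 0 ⇒ 0;  out=∅∪out(0)=∅
  fail(6) 'c': from fail(0)=0 chase 'c': 0 ⇒ 0;  out=∅∪out(0)=∅
  fail(24) 'b': from fail(0)=0 chase 'b': 0 ⇒ 0;  out=∅∪out(0)=∅
  fail(2) 'ab': from fail(1)=0 chase 'b': 0 ⇒ 24;  out=∅∪out(24)=∅
  fail(7) 'ca': from fail(6)=0 chase 'a': 0 ⇒ 1;  out=∅∪out(1)=∅
  fail(12) 'ac': from fail(1)=0 chase 'c': 0 ⇒ 6;  out=∅∪out(6)=∅
  fail(20) 'aa': from fail(1)=0 chase 'a': 0 ⇒ 1;  out=∅∪out(1)=∅
  fail(22) 'cc': from fail(6)=0 chase 'c': 0 ⇒ 6;  out=∅∪out(6)=∅
  fail(25) 'bb': from fail(24)=0 chase 'b': 0 ⇒ 24;  out=∅∪out(24)=∅
  fail(3) 'abc': from fail(2)=24 chase 'c': 24→0 ⇒ 6;  out=∅∪out(6)=∅
  fail(8) 'cac': from fail(7)=1 chase 'c': 1 ⇒ 12;  out=∅∪out(12)=∅
  fail(13) 'aca': from fail(12)=6 chase 'a': 6 ⇒ 7;  out=∅∪out(7)=∅
  fail(21) 'aac': from fail(20)=1 chase 'c': 1 ⇒ 12;  out={4}∪out(12)={4}
  fail(23) 'ccc': from fail(22)=6 chase 'c': 6 ⇒ 22;  out={5}∪out(22)={5}
  fail(26) 'bba': from fail(25)=24 chase 'a': 24→0 ⇒ 1;  out={6}∪out(1)={6}
  fail(4) 'abca': from fail(3)=6 chase 'a': 6 ⇒ 7;  out=∅∪out(7)=∅
  fail(9) 'cacb': from fail(8)=12 chase 'b': 12→6→0 ⇒ 24;  out=∅∪out(24)=∅
  fail(14) 'acac': from fail(13)=7 chase 'c': 7 ⇒ 8;  out=∅∪out(8)=∅
  fail(17) 'abcb': from fail(3)=6 chase 'b': 6→0 ⇒ 24;  out=∅∪out(24)=∅
  fail(5) 'abcac': from fail(4)=7 chase 'c': 7 ⇒ 8;  out={0}∪out(8)={0}
  fail(10) 'cacbb': from fail(9)=24 chase 'b': 24 ⇒ 25;  out=∅∪out(25)=∅
  fail(15) 'acacb': from fail(14)=8 chase 'b': 8 ⇒ 9;  out=∅∪out(9)=∅
  fail(18) 'abcbb': from fail(17)=24 chase 'b': 24 ⇒ 25;  out=∅∪out(25)=∅
  fail(11) 'cacbba': from fail(10)=25 chase 'a': 25 ⇒ 26;  out={1}∪out(26)={1,6}
  fail(16) 'acacba': from fail(15)=9 chase 'a': 9→24→0 ⇒ 1;  out={2}∪out(1)={2}
  fail(19) 'abcbbc': from fail(18)=25 chase 'c': 25→24→0 ⇒ 6;  out={3}∪out(6)={3}

Text stream:
i=0 'a': node 0→1
i=1 'b': node 1→2
i=2 'c': node 2→3
i=3 'b': node 3→17
i=4 'b': node 17→18
i=5 'c': node 18→19  ** P3@[0:5]
i=6 'c': node 19→22 ·f
i=7 'a': node 22→7 ·f
i=8 'c': node 7→8
i=9 'b': node 8→9
i=10 'b': node 9→10
i=11 'a': node 10→11  ** P1@[6:11],P6@[9:11]
i=12 'a': node 11→20 ·f
i=13 'c': node 20→21  ** P4@[11:13]
i=14 'a': node 21→13 ·f
i=15 'c': node 13→14
i=16 'b': node 14→15
i=17 'b': node 15→10 ·f
i=18 'a': node 10→11  ** P1@[13:18],P6@[16:18]
i=19 'b': node 11→2 ·f
i=20 'b': node 2→25 ·f
i=21 'b': node 25→25 ·f
i=22 'a': node 25→26  ** P6@[20:22]
i=23 'b': node 26→2 ·f
i=24 'a': node 2→1 ·f
i=25 'b': node 1→2
i=26 'c': node 2→3
i=27 'b': node 3→17
i=28 'b': node 17→18
i=29 'c': node 18→19  ** P3@[24:29]
i=30 'a': node 19→7 ·f
i=31 'b': node 7→2 ·f
i=32 'a': node 2→1 ·f
i=33 'b': node 1→2
i=34 'c': node 2→3
i=35 'b': node 3→17

Result: [[5,3],[11,1],[11,6],[13,4],[18,1],[18,6],[22,6],[29,3]]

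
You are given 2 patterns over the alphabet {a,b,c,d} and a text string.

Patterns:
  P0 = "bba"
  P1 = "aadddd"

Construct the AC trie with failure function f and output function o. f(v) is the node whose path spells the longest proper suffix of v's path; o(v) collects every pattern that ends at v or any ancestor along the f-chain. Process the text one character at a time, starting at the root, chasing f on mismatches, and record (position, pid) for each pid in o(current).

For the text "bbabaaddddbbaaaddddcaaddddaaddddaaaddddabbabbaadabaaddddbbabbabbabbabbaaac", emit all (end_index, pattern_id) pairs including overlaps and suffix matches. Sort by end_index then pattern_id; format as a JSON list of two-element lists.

Build automaton:
Trie (insert patterns):
  0='ε' goto a→4 b→1
  1='b' goto b→2
  2='bb' goto a→3
  3='bba' goto ·  ←P0
  4='a' goto a→5
  5='aa' goto d→6
  6='aad' goto d→7
  7='aadd' goto d→8
  8='aaddd' goto d→9
  9='aadddd' goto ·  ←P1

BFS fail/out derivation:
  fail(1) 'b': from fail(0)=0 chase 'b': 0 ⇒ 0;  out=∅∪out(0)=∅
  fail(4) 'a': from fail(0)=0 chase 'a': 0 ⇒ 0;  out=∅∪out(0)=∅
  fail(2) 'bb': from fail(1)=0 chase 'b': 0 ⇒ 1;  out=∅∪out(1)=∅
  fail(5) 'aa': from fail(4)=0 chase 'a': 0 ⇒ 4;  out=∅∪out(4)=∅
  fail(3) 'bba': from fail(2)=1 chase 'a': 1→0 ⇒ 4;  out={0}∪out(4)={0}
  fail(6) 'aad': from fail(5)=4 chase 'd': 4→0 ⇒ 0;  out=∅∪out(0)=∅
  fail(7) 'aadd': from fail(6)=0 chase 'd': 0 ⇒ 0;  out=∅∪out(0)=∅
  fail(8) 'aaddd': from fail(7)=0 chase 'd': 0 ⇒ 0;  out=∅∪out(0)=∅
  fail(9) 'aadddd': from fail(8)=0 chase 'd': 0 ⇒ 0;  out={1}∪out(0)={1}

Text stream:
[0] read 'b'  n0⇒n1
[1] read 'b'  n1⇒n2
[2] read 'a'  n2⇒n3  → match P0@[0:2]
[3] read 'b'  n3⇒n1 (via fail)
[4] read 'a'  n1⇒n4 (via fail)
[5] read 'a'  n4⇒n5
[6] read 'd'  n5⇒n6
[7] read 'd'  n6⇒n7
[8] read 'd'  n7⇒n8
[9] read 'd'  n8⇒n9  → match P1@[4:9]
[10] read 'b'  n9⇒n1 (via fail)
[11] read 'b'  n1⇒n2
[12] read 'a'  n2⇒n3  → match P0@[10:12]
[13] read 'a'  n3⇒n5 (via fail)
[14] read 'a'  n5⇒n5 (via fail)
[15] read 'd'  n5⇒n6
[16] read 'd'  n6⇒n7
[17] read 'd'  n7⇒n8
[18] read 'd'  n8⇒n9  → match P1@[13:18]
[19] read 'c'  n9⇒n0 (via fail)
[20] read 'a'  n0⇒n4
[21] read 'a'  n4⇒n5
[22] read 'd'  n5⇒n6
[23] read 'd'  n6⇒n7
[24] read 'd'  n7⇒n8
[25] read 'd'  n8⇒n9  → match P1@[20:25]
[26] read 'a'  n9⇒n4 (via fail)
[27] read 'a'  n4⇒n5
[28] read 'd'  n5⇒n6
[29] read 'd'  n6⇒n7
[30] read 'd'  n7⇒n8
[31] read 'd'  n8⇒n9  → match P1@[26:31]
[32] read 'a'  n9⇒n4 (via fail)
[33] read 'a'  n4⇒n5
[34] read 'a'  n5⇒n5 (via fail)
[35] read 'd'  n5⇒n6
[36] read 'd'  n6⇒n7
[37] read 'd'  n7⇒n8
[38] read 'd'  n8⇒n9  → match P1@[33:38]
[39] read 'a'  n9⇒n4 (via fail)
[40] read 'b'  n4⇒n1 (via fail)
[41] read 'b'  n1⇒n2
[42] read 'a'  n2⇒n3  → match P0@[40:42]
[43] read 'b'  n3⇒n1 (via fail)
[44] read 'b'  n1⇒n2
[45] read 'a'  n2⇒n3  → match P0@[43:45]
[46] read 'a'  n3⇒n5 (via fail)
[47] read 'd'  n5⇒n6
[48] read 'a'  n6⇒n4 (via fail)
[49] read 'b'  n4⇒n1 (via fail)
[50] read 'a'  n1⇒n4 (via fail)
[51] read 'a'  n4⇒n5
[52] read 'd'  n5⇒n6
[53] read 'd'  n6⇒n7
[54] read 'd'  n7⇒n8
[55] read 'd'  n8⇒n9  → match P1@[50:55]
[56] read 'b'  n9⇒n1 (via fail)
[57] read 'b'  n1⇒n2
[58] read 'a'  n2⇒n3  → match P0@[56:58]
[59] read 'b'  n3⇒n1 (via fail)
[60] read 'b'  n1⇒n2
[61] read 'a'  n2⇒n3  → match P0@[59:61]
[62] read 'b'  n3⇒n1 (via fail)
[63] read 'b'  n1⇒n2
[64] read 'a'  n2⇒n3  → match P0@[62:64]
[65] read 'b'  n3⇒n1 (via fail)
[66] read 'b'  n1⇒n2
[67] read 'a'  n2⇒n3  → match P0@[65:67]
[68] read 'b'  n3⇒n1 (via fail)
[69] read 'b'  n1⇒n2
[70] read 'a'  n2⇒n3  → match P0@[68:70]
[71] read 'a'  n3⇒n5 (via fail)
[72] read 'a'  n5⇒n5 (via fail)
[73] read 'c'  n5⇒n0 (via fail)

Matches: [[2,0],[9,1],[12,0],[18,1],[25,1],[31,1],[38,1],[42,0],[45,0],[55,1],[58,0],[61,0],[64,0],[67,0],[70,0]]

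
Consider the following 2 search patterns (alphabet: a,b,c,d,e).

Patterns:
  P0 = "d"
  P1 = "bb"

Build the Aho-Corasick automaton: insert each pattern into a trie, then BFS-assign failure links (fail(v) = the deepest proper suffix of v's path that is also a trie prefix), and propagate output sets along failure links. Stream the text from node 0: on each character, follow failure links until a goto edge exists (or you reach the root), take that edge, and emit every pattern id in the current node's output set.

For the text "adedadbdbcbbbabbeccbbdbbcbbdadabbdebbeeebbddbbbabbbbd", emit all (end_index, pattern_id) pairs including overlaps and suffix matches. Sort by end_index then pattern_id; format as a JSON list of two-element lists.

Build:
Trie nodes:
  n0 'ε': b→2 d→1
  n1 'd': ·  [P0 ends]
  n2 'b': b→3
  n3 'bb': ·  [P1 ends]

Failure links (BFS by depth):
  fail(1) 'd': from fail(0)=0 chase 'd': 0 ⇒ 0;  out={0}∪out(0)={0}
  fail(2) 'b': from fail(0)=0 chase 'b': 0 ⇒ 0;  out=∅∪out(0)=∅
  fail(3) 'bb': from fail(2)=0 chase 'b': 0 ⇒ 2;  out={1}∪out(2)={1}

Scan:
i=0 'a': node 0→0
i=1 'd': node 0→1  emit P0@[1:1]
i=2 'e': node 1→0 ·f
i=3 'd': node 0→1  emit P0@[3:3]
i=4 'a': node 1→0 ·f
i=5 'd': node 0→1  emit P0@[5:5]
i=6 'b': node 1→2 ·f
i=7 'd': node 2→1 ·f  emit P0@[7:7]
i=8 'b': node 1→2 ·f
i=9 'c': node 2→0 ·f
i=10 'b': node 0→2
i=11 'b': node 2→3  emit P1@[10:11]
i=12 'b': node 3→3 ·f  emit P1@[11:12]
i=13 'a': node 3→0 ·f
i=14 'b': node 0→2
i=15 'b': node 2→3  emit P1@[14:15]
i=16 'e': node 3→0 ·f
i=17 'c': node 0→0
i=18 'c': node 0→0
i=19 'b': node 0→2
i=20 'b': node 2→3  emit P1@[19:20]
i=21 'd': node 3→1 ·f  emit P0@[21:21]
i=22 'b': node 1→2 ·f
i=23 'b': node 2→3  emit P1@[22:23]
i=24 'c': node 3→0 ·f
i=25 'b': node 0→2
i=26 'b': node 2→3  emit P1@[25:26]
i=27 'd': node 3→1 ·f  emit P0@[27:27]
i=28 'a': node 1→0 ·f
i=29 'd': node 0→1  emit P0@[29:29]
i=30 'a': node 1→0 ·f
i=31 'b': node 0→2
i=32 'b': node 2→3  emit P1@[31:32]
i=33 'd': node 3→1 ·f  emit P0@[33:33]
i=34 'e': node 1→0 ·f
i=35 'b': node 0→2
i=36 'b': node 2→3  emit P1@[35:36]
i=37 'e': node 3→0 ·f
i=38 'e': node 0→0
i=39 'e': node 0→0
i=40 'b': node 0→2
i=41 'b': node 2→3  emit P1@[40:41]
i=42 'd': node 3→1 ·f  emit P0@[42:42]
i=43 'd': node 1→1 ·f  emit P0@[43:43]
i=44 'b': node 1→2 ·f
i=45 'b': node 2→3  emit P1@[44:45]
i=46 'b': node 3→3 ·f  emit P1@[45:46]
i=47 'a': node 3→0 ·f
i=48 'b': node 0→2
i=49 'b': node 2→3  emit P1@[48:49]
i=50 'b': node 3→3 ·f  emit P1@[49:50]
i=51 'b': node 3→3 ·f  emit P1@[50:51]
i=52 'd': node 3→1 ·f  emit P0@[52:52]

All matches (sorted): [[1,0],[3,0],[5,0],[7,0],[11,1],[12,1],[15,1],[20,1],[21,0],[23,1],[26,1],[27,0],[29,0],[32,1],[33,0],[36,1],[41,1],[42,0],[43,0],[45,1],[46,1],[49,1],[50,1],[51,1],[52,0]]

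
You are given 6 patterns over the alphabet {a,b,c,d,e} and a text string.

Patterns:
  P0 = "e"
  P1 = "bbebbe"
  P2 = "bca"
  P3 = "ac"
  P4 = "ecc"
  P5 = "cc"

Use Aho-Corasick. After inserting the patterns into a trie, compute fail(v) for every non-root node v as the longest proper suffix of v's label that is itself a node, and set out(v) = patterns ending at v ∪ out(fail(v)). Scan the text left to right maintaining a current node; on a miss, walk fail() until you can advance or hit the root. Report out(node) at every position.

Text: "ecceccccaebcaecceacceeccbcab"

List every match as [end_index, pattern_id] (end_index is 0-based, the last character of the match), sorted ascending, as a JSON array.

Build:
Trie (insert patterns):
  0='ε' goto a→10 b→2 c→14 e→1
  1='e' goto c→12  ←P0
  2='b' goto b→3 c→8
  3='bb' goto e→4
  4='bbe' goto b→5
  5='bbeb' goto b→6
  6='bbebb' goto e→7
  7='bbebbe' goto ·  ←P1
  8='bc' goto a→9
  9='bca' goto ·  ←P2
  10='a' goto c→11
  11='ac' goto ·  ←P3
  12='ec' goto c→13
  13='ecc' goto ·  ←P4
  14='c' goto c→15
  15='cc' goto ·  ←P5

Failure links (BFS by depth):
  n1('e'): parent n0 fail=0; on 'e' 0 → fail=0;  out {0}∪∅={0}
  n2('b'): parent n0 fail=0; on 'b' 0 → fail=0;  out ∅∪∅=∅
  n10('a'): parent n0 fail=0; on 'a' 0 → fail=0;  out ∅∪∅=∅
  n14('c'): parent n0 fail=0; on 'c' 0 → fail=0;  out ∅∪∅=∅
  n3('bb'): parent n2 fail=0; on 'b' 0 → fail=2;  out ∅∪∅=∅
  n8('bc'): parent n2 fail=0; on 'c' 0 → fail=14;  out ∅∪∅=∅
  n11('ac'): parent n10 fail=0; on 'c' 0 → fail=14;  out {3}∪∅={3}
  n12('ec'): parent n1 fail=0; on 'c' 0 → fail=14;  out ∅∪∅=∅
  n15('cc'): parent n14 fail=0; on 'c' 0 → fail=14;  out {5}∪∅={5}
  n4('bbe'): parent n3 fail=2; on 'e' 2→0 → fail=1;  out ∅∪{0}={0}
  n9('bca'): parent n8 fail=14; on 'a' 14→0 → fail=10;  out {2}∪∅={2}
  n13('ecc'): parent n12 fail=14; on 'c' 14 → fail=15;  out {4}∪{5}={4,5}
  n5('bbeb'): parent n4 fail=1; on 'b' 1→0 → fail=2;  out ∅∪∅=∅
  n6('bbebb'): parent n5 fail=2; on 'b' 2 → fail=3;  out ∅∪∅=∅
  n7('bbebbe'): parent n6 fail=3; on 'e' 3 → fail=4;  out {1}∪{0}={0,1}

Text stream:
pos 0 'e': at 1  ** P0@[0:0]
pos 1 'c': at 12
pos 2 'c': at 13  ** P4@[0:2],P5@[1:2]
pos 3 'e': at 1 (fail-walked)  ** P0@[3:3]
pos 4 'c': at 12
pos 5 'c': at 13  ** P4@[3:5],P5@[4:5]
pos 6 'c': at 15 (fail-walked)  ** P5@[5:6]
pos 7 'c': at 15 (fail-walked)  ** P5@[6:7]
pos 8 'a': at 10 (fail-walked)
pos 9 'e': at 1 (fail-walked)  ** P0@[9:9]
pos 10 'b': at 2 (fail-walked)
pos 11 'c': at 8
pos 12 'a': at 9  ** P2@[10:12]
pos 13 'e': at 1 (fail-walked)  ** P0@[13:13]
pos 14 'c': at 12
pos 15 'c': at 13  ** P4@[13:15],P5@[14:15]
pos 16 'e': at 1 (fail-walked)  ** P0@[16:16]
pos 17 'a': at 10 (fail-walked)
pos 18 'c': at 11  ** P3@[17:18]
pos 19 'c': at 15 (fail-walked)  ** P5@[18:19]
pos 20 'e': at 1 (fail-walked)  ** P0@[20:20]
pos 21 'e': at 1 (fail-walked)  ** P0@[21:21]
pos 22 'c': at 12
pos 23 'c': at 13  ** P4@[21:23],P5@[22:23]
pos 24 'b': at 2 (fail-walked)
pos 25 'c': at 8
pos 26 'a': at 9  ** P2@[24:26]
pos 27 'b': at 2 (fail-walked)

Result: [[0,0],[2,4],[2,5],[3,0],[5,4],[5,5],[6,5],[7,5],[9,0],[12,2],[13,0],[15,4],[15,5],[16,0],[18,3],[19,5],[20,0],[21,0],[23,4],[23,5],[26,2]]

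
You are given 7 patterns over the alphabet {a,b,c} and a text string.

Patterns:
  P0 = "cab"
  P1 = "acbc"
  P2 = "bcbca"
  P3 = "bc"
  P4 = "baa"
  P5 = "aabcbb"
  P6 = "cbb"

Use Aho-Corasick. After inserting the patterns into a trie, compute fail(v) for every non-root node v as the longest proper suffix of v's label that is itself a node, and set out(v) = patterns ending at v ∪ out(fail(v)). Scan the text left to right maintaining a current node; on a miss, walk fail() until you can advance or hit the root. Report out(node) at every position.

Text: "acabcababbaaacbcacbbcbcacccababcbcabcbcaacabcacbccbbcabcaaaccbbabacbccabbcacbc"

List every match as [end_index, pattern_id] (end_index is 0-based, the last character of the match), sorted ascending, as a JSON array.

Build:
Trie nodes:
  0='ε' goto a→4 b→8 c→1
  1='c' goto a→2 b→20
  2='ca' goto b→3
  3='cab' goto ·  [P0 ends]
  4='a' goto a→15 c→5
  5='ac' goto b→6
  6='acb' goto c→7
  7='acbc' goto ·  [P1 ends]
  8='b' goto a→13 c→9
  9='bc' goto b→10  [P3 ends]
  10='bcb' goto c→11
  11='bcbc' goto a→12
  12='bcbca' goto ·  [P2 ends]
  13='ba' goto a→14
  14='baa' goto ·  [P4 ends]
  15='aa' goto b→16
  16='aab' goto c→17
  17='aabc' goto b→18
  18='aabcb' goto b→19
  19='aabcbb' goto ·  [P5 ends]
  20='cb' goto b→21
  21='cbb' goto ·  [P6 ends]

BFS fail/out derivation:
  n1('c'): parent n0 fail=0; on 'c' 0 → fail=0;  out ∅∪∅=∅
  n4('a'): parent n0 fail=0; on 'a' 0 → fail=0;  out ∅∪∅=∅
  n8('b'): parent n0 fail=0; on 'b' 0 → fail=0;  out ∅∪∅=∅
  n2('ca'): parent n1 fail=0; on 'a' 0 → fail=4;  out ∅∪∅=∅
  n5('ac'): parent n4 fail=0; on 'c' 0 → fail=1;  out ∅∪∅=∅
  n9('bc'): parent n8 fail=0; on 'c' 0 → fail=1;  out {3}∪∅={3}
  n13('ba'): parent n8 fail=0; on 'a' 0 → fail=4;  out ∅∪∅=∅
  n15('aa'): parent n4 fail=0; on 'a' 0 → fail=4;  out ∅∪∅=∅
  n20('cb'): parent n1 fail=0; on 'b' 0 → fail=8;  out ∅∪∅=∅
  n3('cab'): parent n2 fail=4; on 'b' 4→0 → fail=8;  out {0}∪∅={0}
  n6('acb'): parent n5 fail=1; on 'b' 1 → fail=20;  out ∅∪∅=∅
  n10('bcb'): parent n9 fail=1; on 'b' 1 → fail=20;  out ∅∪∅=∅
  n14('baa'): parent n13 fail=4; on 'a' 4 → fail=15;  out {4}∪∅={4}
  n16('aab'): parent n15 fail=4; on 'b' 4→0 → fail=8;  out ∅∪∅=∅
  n21('cbb'): parent n20 fail=8; on 'b' 8→0 → fail=8;  out {6}∪∅={6}
  n7('acbc'): parent n6 fail=20; on 'c' 20→8 → fail=9;  out {1}∪{3}={1,3}
  n11('bcbc'): parent n10 fail=20; on 'c' 20→8 → fail=9;  out ∅∪{3}={3}
  n17('aabc'): parent n16 fail=8; on 'c' 8 → fail=9;  out ∅∪{3}={3}
  n12('bcbca'): parent n11 fail=9; on 'a' 9→1 → fail=2;  out {2}∪∅={2}
  n18('aabcb'): parent n17 fail=9; on 'b' 9 → fail=10;  out ∅∪∅=∅
  n19('aabcbb'): parent n18 fail=10; on 'b' 10→20 → fail=21;  out {5}∪{6}={5,6}

Text stream:
i=0 'a': node 0→4
i=1 'c': node 4→5
i=2 'a': node 5→2 ·f
i=3 'b': node 2→3  → match P0@[1:3]
i=4 'c': node 3→9 ·f  → match P3@[3:4]
i=5 'a': node 9→2 ·f
i=6 'b': node 2→3  → match P0@[4:6]
i=7 'a': node 3→13 ·f
i=8 'b': node 13→8 ·f
i=9 'b': node 8→8 ·f
i=10 'a': node 8→13
i=11 'a': node 13→14  → match P4@[9:11]
i=12 'a': node 14→15 ·f
i=13 'c': node 15→5 ·f
i=14 'b': node 5→6
i=15 'c': node 6→7  → match P1@[12:15],P3@[14:15]
i=16 'a': node 7→2 ·f
i=17 'c': node 2→5 ·f
i=18 'b': node 5→6
i=19 'b': node 6→21 ·f  → match P6@[17:19]
i=20 'c': node 21→9 ·f  → match P3@[19:20]
i=21 'b': node 9→10
i=22 'c': node 10→11  → match P3@[21:22]
i=23 'a': node 11→12  → match P2@[19:23]
i=24 'c': node 12→5 ·f
i=25 'c': node 5→1 ·f
i=26 'c': node 1→1 ·f
i=27 'a': node 1→2
i=28 'b': node 2→3  → match P0@[26:28]
i=29 'a': node 3→13 ·f
i=30 'b': node 13→8 ·f
i=31 'c': node 8→9  → match P3@[30:31]
i=32 'b': node 9→10
i=33 'c': node 10→11  → match P3@[32:33]
i=34 'a': node 11→12  → match P2@[30:34]
i=35 'b': node 12→3 ·f  → match P0@[33:35]
i=36 'c': node 3→9 ·f  → match P3@[35:36]
i=37 'b': node 9→10
i=38 'c': node 10→11  → match P3@[37:38]
i=39 'a': node 11→12  → match P2@[35:39]
i=40 'a': node 12→15 ·f
i=41 'c': node 15→5 ·f
i=42 'a': node 5→2 ·f
i=43 'b': node 2→3  → match P0@[41:43]
i=44 'c': node 3→9 ·f  → match P3@[43:44]
i=45 'a': node 9→2 ·f
i=46 'c': node 2→5 ·f
i=47 'b': node 5→6
i=48 'c': node 6→7  → match P1@[45:48],P3@[47:48]
i=49 'c': node 7→1 ·f
i=50 'b': node 1→20
i=51 'b': node 20→21  → match P6@[49:51]
i=52 'c': node 21→9 ·f  → match P3@[51:52]
i=53 'a': node 9→2 ·f
i=54 'b': node 2→3  → match P0@[52:54]
i=55 'c': node 3→9 ·f  → match P3@[54:55]
i=56 'a': node 9→2 ·f
i=57 'a': node 2→15 ·f
i=58 'a': node 15→15 ·f
i=59 'c': node 15→5 ·f
i=60 'c': node 5→1 ·f
i=61 'b': node 1→20
i=62 'b': node 20→21  → match P6@[60:62]
i=63 'a': node 21→13 ·f
i=64 'b': node 13→8 ·f
i=65 'a': node 8→13
i=66 'c': node 13→5 ·f
i=67 'b': node 5→6
i=68 'c': node 6→7  → match P1@[65:68],P3@[67:68]
i=69 'c': node 7→1 ·f
i=70 'a': node 1→2
i=71 'b': node 2→3  → match P0@[69:71]
i=72 'b': node 3→8 ·f
i=73 'c': node 8→9  → match P3@[72:73]
i=74 'a': node 9→2 ·f
i=75 'c': node 2→5 ·f
i=76 'b': node 5→6
i=77 'c': node 6→7  → match P1@[74:77],P3@[76:77]

All matches (sorted): [[3,0],[4,3],[6,0],[11,4],[15,1],[15,3],[19,6],[20,3],[22,3],[23,2],[28,0],[31,3],[33,3],[34,2],[35,0],[36,3],[38,3],[39,2],[43,0],[44,3],[48,1],[48,3],[51,6],[52,3],[54,0],[55,3],[62,6],[68,1],[68,3],[71,0],[73,3],[77,1],[77,3]]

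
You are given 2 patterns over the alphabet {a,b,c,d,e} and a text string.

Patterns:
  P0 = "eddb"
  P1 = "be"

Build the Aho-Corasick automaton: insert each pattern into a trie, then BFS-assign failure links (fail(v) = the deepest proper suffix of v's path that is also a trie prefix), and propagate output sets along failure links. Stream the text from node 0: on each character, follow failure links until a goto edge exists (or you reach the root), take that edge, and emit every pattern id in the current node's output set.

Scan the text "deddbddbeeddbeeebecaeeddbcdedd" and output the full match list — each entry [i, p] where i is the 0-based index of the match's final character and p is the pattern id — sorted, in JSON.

Build:
Trie (insert patterns):
  n0 'ε': b→5 e→1
  n1 'e': d→2
  n2 'ed': d→3
  n3 'edd': b→4
  n4 'eddb': ·  ←P0
  n5 'b': e→6
  n6 'be': ·  ←P1

BFS fail/out derivation:
  fail(1) 'e': from fail(0)=0 chase 'e': 0 ⇒ 0;  out=∅∪out(0)=∅
  fail(5) 'b': from fail(0)=0 chase 'b': 0 ⇒ 0;  out=∅∪out(0)=∅
  fail(2) 'ed': from fail(1)=0 chase 'd': 0 ⇒ 0;  out=∅∪out(0)=∅
  fail(6) 'be': from fail(5)=0 chase 'e': 0 ⇒ 1;  out={1}∪out(1)={1}
  fail(3) 'edd': from fail(2)=0 chase 'd': 0 ⇒ 0;  out=∅∪out(0)=∅
  fail(4) 'eddb': from fail(3)=0 chase 'b': 0 ⇒ 5;  out={0}∪out(5)={0}

Run:
[0] read 'd'  n0⇒n0
[1] read 'e'  n0⇒n1
[2] read 'd'  n1⇒n2
[3] read 'd'  n2⇒n3
[4] read 'b'  n3⇒n4  ** P0@[1:4]
[5] read 'd'  n4⇒n0 ·f
[6] read 'd'  n0⇒n0
[7] read 'b'  n0⇒n5
[8] read 'e'  n5⇒n6  ** P1@[7:8]
[9] read 'e'  n6⇒n1 ·f
[10] read 'd'  n1⇒n2
[11] read 'd'  n2⇒n3
[12] read 'b'  n3⇒n4  ** P0@[9:12]
[13] read 'e'  n4⇒n6 ·f  ** P1@[12:13]
[14] read 'e'  n6⇒n1 ·f
[15] read 'e'  n1⇒n1 ·f
[16] read 'b'  n1⇒n5 ·f
[17] read 'e'  n5⇒n6  ** P1@[16:17]
[18] read 'c'  n6⇒n0 ·f
[19] read 'a'  n0⇒n0
[20] read 'e'  n0⇒n1
[21] read 'e'  n1⇒n1 ·f
[22] read 'd'  n1⇒n2
[23] read 'd'  n2⇒n3
[24] read 'b'  n3⇒n4  ** P0@[21:24]
[25] read 'c'  n4⇒n0 ·f
[26] read 'd'  n0⇒n0
[27] read 'e'  n0⇒n1
[28] read 'd'  n1⇒n2
[29] read 'd'  n2⇒n3

Result: [[4,0],[8,1],[12,0],[13,1],[17,1],[24,0]]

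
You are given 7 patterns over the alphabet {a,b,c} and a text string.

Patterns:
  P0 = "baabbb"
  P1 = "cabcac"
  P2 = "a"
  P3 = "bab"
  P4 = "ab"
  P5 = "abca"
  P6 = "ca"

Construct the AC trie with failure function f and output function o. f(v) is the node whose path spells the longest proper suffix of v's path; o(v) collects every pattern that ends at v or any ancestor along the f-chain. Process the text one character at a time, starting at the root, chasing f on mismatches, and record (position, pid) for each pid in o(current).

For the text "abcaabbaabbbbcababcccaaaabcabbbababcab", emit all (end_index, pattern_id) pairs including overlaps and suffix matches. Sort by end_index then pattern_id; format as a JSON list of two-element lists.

Build automaton:
Trie (insert patterns):
  n0 'ε': a→13 b→1 c→7
  n1 'b': a→2
  n2 'ba': a→3 b→14
  n3 'baa': b→4
  n4 'baab': b→5
  n5 'baabb': b→6
  n6 'baabbb': ·  [P0 ends]
  n7 'c': a→8
  n8 'ca': b→9  [P6 ends]
  n9 'cab': c→10
  n10 'cabc': a→11
  n11 'cabca': c→12
  n12 'cabcac': ·  [P1 ends]
  n13 'a': b→15  [P2 ends]
  n14 'bab': ·  [P3 ends]
  n15 'ab': c→16  [P4 ends]
  n16 'abc': a→17
  n17 'abca': ·  [P5 ends]

BFS fail/out derivation:
  fail(1) 'b': from fail(0)=0 chase 'b': 0 ⇒ 0;  out=∅∪out(0)=∅
  fail(7) 'c': from fail(0)=0 chase 'c': 0 ⇒ 0;  out=∅∪out(0)=∅
  fail(13) 'a': from fail(0)=0 chase 'a': 0 ⇒ 0;  out={2}∪out(0)={2}
  fail(2) 'ba': from fail(1)=0 chase 'a': 0 ⇒ 13;  out=∅∪out(13)={2}
  fail(8) 'ca': from fail(7)=0 chase 'a': 0 ⇒ 13;  out={6}∪out(13)={2,6}
  fail(15) 'ab': from fail(13)=0 chase 'b': 0 ⇒ 1;  out={4}∪out(1)={4}
  fail(3) 'baa': from fail(2)=13 chase 'a': 13→0 ⇒ 13;  out=∅∪out(13)={2}
  fail(9) 'cab': from fail(8)=13 chase 'b': 13 ⇒ 15;  out=∅∪out(15)={4}
  fail(14) 'bab': from fail(2)=13 chase 'b': 13 ⇒ 15;  out={3}∪out(15)={3,4}
  fail(16) 'abc': from fail(15)=1 chase 'c': 1→0 ⇒ 7;  out=∅∪out(7)=∅
  fail(4) 'baab': from fail(3)=13 chase 'b': 13 ⇒ 15;  out=∅∪out(15)={4}
  fail(10) 'cabc': from fail(9)=15 chase 'c': 15 ⇒ 16;  out=∅∪out(16)=∅
  fail(17) 'abca': from fail(16)=7 chase 'a': 7 ⇒ 8;  out={5}∪out(8)={2,5,6}
  fail(5) 'baabb': from fail(4)=15 chase 'b': 15→1→0 ⇒ 1;  out=∅∪out(1)=∅
  fail(11) 'cabca': from fail(10)=16 chase 'a': 16 ⇒ 17;  out=∅∪out(17)={2,5,6}
  fail(6) 'baabbb': from fail(5)=1 chase 'b': 1→0 ⇒ 1;  out={0}∪out(1)={0}
  fail(12) 'cabcac': from fail(11)=17 chase 'c': 17→8→13→0 ⇒ 7;  out={1}∪out(7)={1}

Scan:
pos 0 'a': at 13  → match P2@[0:0]
pos 1 'b': at 15  → match P4@[0:1]
pos 2 'c': at 16
pos 3 'a': at 17  → match P2@[3:3],P5@[0:3],P6@[2:3]
pos 4 'a': at 13 (fail-walked)  → match P2@[4:4]
pos 5 'b': at 15  → match P4@[4:5]
pos 6 'b': at 1 (fail-walked)
pos 7 'a': at 2  → match P2@[7:7]
pos 8 'a': at 3  → match P2@[8:8]
pos 9 'b': at 4  → match P4@[8:9]
pos 10 'b': at 5
pos 11 'b': at 6  → match P0@[6:11]
pos 12 'b': at 1 (fail-walked)
pos 13 'c': at 7 (fail-walked)
pos 14 'a': at 8  → match P2@[14:14],P6@[13:14]
pos 15 'b': at 9  → match P4@[14:15]
pos 16 'a': at 2 (fail-walked)  → match P2@[16:16]
pos 17 'b': at 14  → match P3@[15:17],P4@[16:17]
pos 18 'c': at 16 (fail-walked)
pos 19 'c': at 7 (fail-walked)
pos 20 'c': at 7 (fail-walked)
pos 21 'a': at 8  → match P2@[21:21],P6@[20:21]
pos 22 'a': at 13 (fail-walked)  → match P2@[22:22]
pos 23 'a': at 13 (fail-walked)  → match P2@[23:23]
pos 24 'a': at 13 (fail-walked)  → match P2@[24:24]
pos 25 'b': at 15  → match P4@[24:25]
pos 26 'c': at 16
pos 27 'a': at 17  → match P2@[27:27],P5@[24:27],P6@[26:27]
pos 28 'b': at 9 (fail-walked)  → match P4@[27:28]
pos 29 'b': at 1 (fail-walked)
pos 30 'b': at 1 (fail-walked)
pos 31 'a': at 2  → match P2@[31:31]
pos 32 'b': at 14  → match P3@[30:32],P4@[31:32]
pos 33 'a': at 2 (fail-walked)  → match P2@[33:33]
pos 34 'b': at 14  → match P3@[32:34],P4@[33:34]
pos 35 'c': at 16 (fail-walked)
pos 36 'a': at 17  → match P2@[36:36],P5@[33:36],P6@[35:36]
pos 37 'b': at 9 (fail-walked)  → match P4@[36:37]

Result: [[0,2],[1,4],[3,2],[3,5],[3,6],[4,2],[5,4],[7,2],[8,2],[9,4],[11,0],[14,2],[14,6],[15,4],[16,2],[17,3],[17,4],[21,2],[21,6],[22,2],[23,2],[24,2],[25,4],[27,2],[27,5],[27,6],[28,4],[31,2],[32,3],[32,4],[33,2],[34,3],[34,4],[36,2],[36,5],[36,6],[37,4]]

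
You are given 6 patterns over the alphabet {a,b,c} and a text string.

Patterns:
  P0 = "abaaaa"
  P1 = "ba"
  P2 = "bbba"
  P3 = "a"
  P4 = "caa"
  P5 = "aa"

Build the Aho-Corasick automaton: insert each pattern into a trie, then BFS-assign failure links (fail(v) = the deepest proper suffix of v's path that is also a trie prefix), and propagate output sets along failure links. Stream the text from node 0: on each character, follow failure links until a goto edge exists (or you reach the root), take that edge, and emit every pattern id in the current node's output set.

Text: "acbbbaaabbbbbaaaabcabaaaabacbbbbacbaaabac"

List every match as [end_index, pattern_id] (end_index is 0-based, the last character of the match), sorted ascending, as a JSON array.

Build:
Trie (insert patterns):
  0='ε' goto a→1 b→7 c→12
  1='a' goto a→15 b→2  [P3 ends]
  2='ab' goto a→3
  3='aba' goto a→4
  4='abaa' goto a→5
  5='abaaa' goto a→6
  6='abaaaa' goto ·  [P0 ends]
  7='b' goto a→8 b→9
  8='ba' goto ·  [P1 ends]
  9='bb' goto b→10
  10='bbb' goto a→11
  11='bbba' goto ·  [P2 ends]
  12='c' goto a→13
  13='ca' goto a→14
  14='caa' goto ·  [P4 ends]
  15='aa' goto ·  [P5 ends]

BFS fail/out derivation:
  n1('a'): parent n0 fail=0; on 'a' 0 → fail=0;  out {3}∪∅={3}
  n7('b'): parent n0 fail=0; on 'b' 0 → fail=0;  out ∅∪∅=∅
  n12('c'): parent n0 fail=0; on 'c' 0 → fail=0;  out ∅∪∅=∅
  n2('ab'): parent n1 fail=0; on 'b' 0 → fail=7;  out ∅∪∅=∅
  n8('ba'): parent n7 fail=0; on 'a' 0 → fail=1;  out {1}∪{3}={1,3}
  n9('bb'): parent n7 fail=0; on 'b' 0 → fail=7;  out ∅∪∅=∅
  n13('ca'): parent n12 fail=0; on 'a' 0 → fail=1;  out ∅∪{3}={3}
  n15('aa'): parent n1 fail=0; on 'a' 0 → fail=1;  out {5}∪{3}={3,5}
  n3('aba'): parent n2 fail=7; on 'a' 7 → fail=8;  out ∅∪{1,3}={1,3}
  n10('bbb'): parent n9 fail=7; on 'b' 7 → fail=9;  out ∅∪∅=∅
  n14('caa'): parent n13 fail=1; on 'a' 1 → fail=15;  out {4}∪{3,5}={3,4,5}
  n4('abaa'): parent n3 fail=8; on 'a' 8→1 → fail=15;  out ∅∪{3,5}={3,5}
  n11('bbba'): parent n10 fail=9; on 'a' 9→7 → fail=8;  out {2}∪{1,3}={1,2,3}
  n5('abaaa'): parent n4 fail=15; on 'a' 15→1 → fail=15;  out ∅∪{3,5}={3,5}
  n6('abaaaa'): parent n5 fail=15; on 'a' 15→1 → fail=15;  out {0}∪{3,5}={0,3,5}

Scan:
i=0 'a': node 0→1  emit P3@[0:0]
i=1 'c': node 1→12 ·f
i=2 'b': node 12→7 ·f
i=3 'b': node 7→9
i=4 'b': node 9→10
i=5 'a': node 10→11  emit P1@[4:5],P2@[2:5],P3@[5:5]
i=6 'a': node 11→15 ·f  emit P3@[6:6],P5@[5:6]
i=7 'a': node 15→15 ·f  emit P3@[7:7],P5@[6:7]
i=8 'b': node 15→2 ·f
i=9 'b': node 2→9 ·f
i=10 'b': node 9→10
i=11 'b': node 10→10 ·f
i=12 'b': node 10→10 ·f
i=13 'a': node 10→11  emit P1@[12:13],P2@[10:13],P3@[13:13]
i=14 'a': node 11→15 ·f  emit P3@[14:14],P5@[13:14]
i=15 'a': node 15→15 ·f  emit P3@[15:15],P5@[14:15]
i=16 'a': node 15→15 ·f  emit P3@[16:16],P5@[15:16]
i=17 'b': node 15→2 ·f
i=18 'c': node 2→12 ·f
i=19 'a': node 12→13  emit P3@[19:19]
i=20 'b': node 13→2 ·f
i=21 'a': node 2→3  emit P1@[20:21],P3@[21:21]
i=22 'a': node 3→4  emit P3@[22:22],P5@[21:22]
i=23 'a': node 4→5  emit P3@[23:23],P5@[22:23]
i=24 'a': node 5→6  emit P0@[19:24],P3@[24:24],P5@[23:24]
i=25 'b': node 6→2 ·f
i=26 'a': node 2→3  emit P1@[25:26],P3@[26:26]
i=27 'c': node 3→12 ·f
i=28 'b': node 12→7 ·f
i=29 'b': node 7→9
i=30 'b': node 9→10
i=31 'b': node 10→10 ·f
i=32 'a': node 10→11  emit P1@[31:32],P2@[29:32],P3@[32:32]
i=33 'c': node 11→12 ·f
i=34 'b': node 12→7 ·f
i=35 'a': node 7→8  emit P1@[34:35],P3@[35:35]
i=36 'a': node 8→15 ·f  emit P3@[36:36],P5@[35:36]
i=37 'a': node 15→15 ·f  emit P3@[37:37],P5@[36:37]
i=38 'b': node 15→2 ·f
i=39 'a': node 2→3  emit P1@[38:39],P3@[39:39]
i=40 'c': node 3→12 ·f

Result: [[0,3],[5,1],[5,2],[5,3],[6,3],[6,5],[7,3],[7,5],[13,1],[13,2],[13,3],[14,3],[14,5],[15,3],[15,5],[16,3],[16,5],[19,3],[21,1],[21,3],[22,3],[22,5],[23,3],[23,5],[24,0],[24,3],[24,5],[26,1],[26,3],[32,1],[32,2],[32,3],[35,1],[35,3],[36,3],[36,5],[37,3],[37,5],[39,1],[39,3]]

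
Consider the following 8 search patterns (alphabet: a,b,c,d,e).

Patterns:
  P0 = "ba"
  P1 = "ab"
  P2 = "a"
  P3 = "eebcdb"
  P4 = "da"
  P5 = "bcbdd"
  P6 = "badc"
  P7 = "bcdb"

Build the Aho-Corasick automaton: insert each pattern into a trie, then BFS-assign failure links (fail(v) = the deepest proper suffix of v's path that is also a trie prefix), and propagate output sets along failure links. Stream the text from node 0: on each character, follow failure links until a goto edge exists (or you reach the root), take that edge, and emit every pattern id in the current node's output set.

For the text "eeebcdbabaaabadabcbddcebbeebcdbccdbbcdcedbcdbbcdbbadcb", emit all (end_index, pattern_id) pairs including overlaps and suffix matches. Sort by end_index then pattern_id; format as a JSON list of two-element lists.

Build:
Trie nodes:
  n0 'ε': a→3 b→1 d→11 e→5
  n1 'b': a→2 c→13
  n2 'ba': d→17  [P0 ends]
  n3 'a': b→4  [P2 ends]
  n4 'ab': ·  [P1 ends]
  n5 'e': e→6
  n6 'ee': b→7
  n7 'eeb': c→8
  n8 'eebc': d→9
  n9 'eebcd': b→10
  n10 'eebcdb': ·  [P3 ends]
  n11 'd': a→12
  n12 'da': ·  [P4 ends]
  n13 'bc': b→14 d→19
  n14 'bcb': d→15
  n15 'bcbd': d→16
  n16 'bcbdd': ·  [P5 ends]
  n17 'bad': c→18
  n18 'badc': ·  [P6 ends]
  n19 'bcd': b→20
  n20 'bcdb': ·  [P7 ends]

Failure links (BFS by depth):
  fail(1) 'b': from fail(0)=0 chase 'b': 0 ⇒ 0;  out=∅∪out(0)=∅
  fail(3) 'a': from fail(0)=0 chase 'a': 0 ⇒ 0;  out={2}∪out(0)={2}
  fail(5) 'e': from fail(0)=0 chase 'e': 0 ⇒ 0;  out=∅∪out(0)=∅
  fail(11) 'd': from fail(0)=0 chase 'd': 0 ⇒ 0;  out=∅∪out(0)=∅
  fail(2) 'ba': from fail(1)=0 chase 'a': 0 ⇒ 3;  out={0}∪out(3)={0,2}
  fail(4) 'ab': from fail(3)=0 chase 'b': 0 ⇒ 1;  out={1}∪out(1)={1}
  fail(6) 'ee': from fail(5)=0 chase 'e': 0 ⇒ 5;  out=∅∪out(5)=∅
  fail(12) 'da': from fail(11)=0 chase 'a': 0 ⇒ 3;  out={4}∪out(3)={2,4}
  fail(13) 'bc': from fail(1)=0 chase 'c': 0 ⇒ 0;  out=∅∪out(0)=∅
  fail(7) 'eeb': from fail(6)=5 chase 'b': 5→0 ⇒ 1;  out=∅∪out(1)=∅
  fail(14) 'bcb': from fail(13)=0 chase 'b': 0 ⇒ 1;  out=∅∪out(1)=∅
  fail(17) 'bad': from fail(2)=3 chase 'd': 3→0 ⇒ 11;  out=∅∪out(11)=∅
  fail(19) 'bcd': from fail(13)=0 chase 'd': 0 ⇒ 11;  out=∅∪out(11)=∅
  fail(8) 'eebc': from fail(7)=1 chase 'c': 1 ⇒ 13;  out=∅∪out(13)=∅
  fail(15) 'bcbd': from fail(14)=1 chase 'd': 1→0 ⇒ 11;  out=∅∪out(11)=∅
  fail(18) 'badc': from fail(17)=11 chase 'c': 11→0 ⇒ 0;  out={6}∪out(0)={6}
  fail(20) 'bcdb': from fail(19)=11 chase 'b': 11→0 ⇒ 1;  out={7}∪out(1)={7}
  fail(9) 'eebcd': from fail(8)=13 chase 'd': 13 ⇒ 19;  out=∅∪out(19)=∅
  fail(16) 'bcbdd': from fail(15)=11 chase 'd': 11→0 ⇒ 11;  out={5}∪out(11)={5}
  fail(10) 'eebcdb': from fail(9)=19 chase 'b': 19 ⇒ 20;  out={3}∪out(20)={3,7}

Run:
pos 0 'e': at 5
pos 1 'e': at 6
pos 2 'e': at 6 ·f
pos 3 'b': at 7
pos 4 'c': at 8
pos 5 'd': at 9
pos 6 'b': at 10  → match P3@[1:6],P7@[3:6]
pos 7 'a': at 2 ·f  → match P0@[6:7],P2@[7:7]
pos 8 'b': at 4 ·f  → match P1@[7:8]
pos 9 'a': at 2 ·f  → match P0@[8:9],P2@[9:9]
pos 10 'a': at 3 ·f  → match P2@[10:10]
pos 11 'a': at 3 ·f  → match P2@[11:11]
pos 12 'b': at 4  → match P1@[11:12]
pos 13 'a': at 2 ·f  → match P0@[12:13],P2@[13:13]
pos 14 'd': at 17
pos 15 'a': at 12 ·f  → match P2@[15:15],P4@[14:15]
pos 16 'b': at 4 ·f  → match P1@[15:16]
pos 17 'c': at 13 ·f
pos 18 'b': at 14
pos 19 'd': at 15
pos 20 'd': at 16  → match P5@[16:20]
pos 21 'c': at 0 ·f
pos 22 'e': at 5
pos 23 'b': at 1 ·f
pos 24 'b': at 1 ·f
pos 25 'e': at 5 ·f
pos 26 'e': at 6
pos 27 'b': at 7
pos 28 'c': at 8
pos 29 'd': at 9
pos 30 'b': at 10  → match P3@[25:30],P7@[27:30]
pos 31 'c': at 13 ·f
pos 32 'c': at 0 ·f
pos 33 'd': at 11
pos 34 'b': at 1 ·f
pos 35 'b': at 1 ·f
pos 36 'c': at 13
pos 37 'd': at 19
pos 38 'c': at 0 ·f
pos 39 'e': at 5
pos 40 'd': at 11 ·f
pos 41 'b': at 1 ·f
pos 42 'c': at 13
pos 43 'd': at 19
pos 44 'b': at 20  → match P7@[41:44]
pos 45 'b': at 1 ·f
pos 46 'c': at 13
pos 47 'd': at 19
pos 48 'b': at 20  → match P7@[45:48]
pos 49 'b': at 1 ·f
pos 50 'a': at 2  → match P0@[49:50],P2@[50:50]
pos 51 'd': at 17
pos 52 'c': at 18  → match P6@[49:52]
pos 53 'b': at 1 ·f

Matches: [[6,3],[6,7],[7,0],[7,2],[8,1],[9,0],[9,2],[10,2],[11,2],[12,1],[13,0],[13,2],[15,2],[15,4],[16,1],[20,5],[30,3],[30,7],[44,7],[48,7],[50,0],[50,2],[52,6]]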